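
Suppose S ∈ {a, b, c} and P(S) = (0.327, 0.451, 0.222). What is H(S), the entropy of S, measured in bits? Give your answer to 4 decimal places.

H(S) = −Σ p·log₂ p.
  −(0.327)·log₂(0.327) = 0.52733
  −(0.451)·log₂(0.451) = 0.51811
  −(0.222)·log₂(0.222) = 0.48204
Sum: 0.52733 + 0.51811 + 0.48204 = 1.5275 bits.

1.5275 bits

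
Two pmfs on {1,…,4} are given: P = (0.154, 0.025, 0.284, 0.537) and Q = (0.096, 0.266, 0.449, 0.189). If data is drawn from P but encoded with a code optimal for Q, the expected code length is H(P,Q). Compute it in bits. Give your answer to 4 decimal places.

2.1872 bits

H(P,Q) = −Σ p·log₂ q.
  −0.154·log₂(0.096) = 0.52065
  −0.025·log₂(0.266) = 0.04776
  −0.284·log₂(0.449) = 0.32808
  −0.537·log₂(0.189) = 1.29070
H(P,Q) = 2.1872 bits.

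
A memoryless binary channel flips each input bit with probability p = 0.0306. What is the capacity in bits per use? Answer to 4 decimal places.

Binary symmetric channel: C = 1 − h₂(ε) where h₂ is the binary entropy function.
h₂(0.0306) = −0.0306·log₂0.0306 − 0.9694·log₂0.9694 = 0.1974.
C = 1 − 0.1974 = 0.8026 bits per channel use.

0.8026 bits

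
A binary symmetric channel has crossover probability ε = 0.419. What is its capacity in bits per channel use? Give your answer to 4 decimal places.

0.0190 bits

Binary symmetric channel: C = 1 − h₂(ε) where h₂ is the binary entropy function.
h₂(0.419) = −0.419·log₂0.419 − 0.581·log₂0.581 = 0.9810.
C = 1 − 0.9810 = 0.0190 bits per channel use.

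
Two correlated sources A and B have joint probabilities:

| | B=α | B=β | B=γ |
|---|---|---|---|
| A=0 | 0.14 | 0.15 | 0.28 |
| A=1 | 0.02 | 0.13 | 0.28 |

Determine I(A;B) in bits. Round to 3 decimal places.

0.060 bits

Marginals: p(A) = (0.5700, 0.4300), p(B) = (0.1600, 0.2800, 0.5600).
I(A;B) = Σ p(x,y)·log₂[p(x,y)/(p(x)p(y))].
  (0,α): 0.14·log₂(1.5351) = 0.0866
  (0,β): 0.15·log₂(0.9398) = -0.0134
  (0,γ): 0.28·log₂(0.8772) = -0.0529
  (1,α): 0.02·log₂(0.2907) = -0.0356
  (1,β): 0.13·log₂(1.0797) = 0.0144
  (1,γ): 0.28·log₂(1.1628) = 0.0609
Sum = 0.060 bits.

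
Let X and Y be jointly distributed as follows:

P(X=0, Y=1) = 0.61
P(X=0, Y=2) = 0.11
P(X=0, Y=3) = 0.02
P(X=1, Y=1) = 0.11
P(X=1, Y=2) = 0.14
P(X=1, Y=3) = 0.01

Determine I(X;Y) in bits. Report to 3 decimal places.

Marginals: p(X) = (0.7400, 0.2600), p(Y) = (0.7200, 0.2500, 0.0300).
I(X;Y) = Σ p(x,y)·log₂[p(x,y)/(p(x)p(y))].
  (0,1): 0.61·log₂(1.1449) = 0.1191
  (0,2): 0.11·log₂(0.5946) = -0.0825
  (0,3): 0.02·log₂(0.9009) = -0.0030
  (1,1): 0.11·log₂(0.5876) = -0.0844
  (1,2): 0.14·log₂(2.1538) = 0.1550
  (1,3): 0.01·log₂(1.2821) = 0.0036
Sum = 0.108 bits.

0.108 bits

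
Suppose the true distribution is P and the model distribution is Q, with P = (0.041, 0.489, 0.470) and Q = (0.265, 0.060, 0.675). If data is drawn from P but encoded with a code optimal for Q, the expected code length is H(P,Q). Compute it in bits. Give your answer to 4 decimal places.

2.3299 bits

H(P,Q) = −Σ p·log₂ q.
  −0.041·log₂(0.265) = 0.07855
  −0.489·log₂(0.060) = 1.98480
  −0.470·log₂(0.675) = 0.26651
H(P,Q) = 2.3299 bits.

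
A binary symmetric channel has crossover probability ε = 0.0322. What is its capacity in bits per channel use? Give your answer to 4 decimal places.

0.7947 bits

Binary symmetric channel: C = 1 − h₂(ε) where h₂ is the binary entropy function.
h₂(0.0322) = −0.0322·log₂0.0322 − 0.9678·log₂0.9678 = 0.2053.
C = 1 − 0.2053 = 0.7947 bits per channel use.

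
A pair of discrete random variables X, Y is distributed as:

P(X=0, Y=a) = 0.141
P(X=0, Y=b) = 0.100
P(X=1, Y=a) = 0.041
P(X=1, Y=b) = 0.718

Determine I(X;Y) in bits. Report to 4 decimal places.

0.2183 bits

Marginals: p(X) = (0.2410, 0.7590), p(Y) = (0.1820, 0.8180).
I(X;Y) = H(X) + H(Y) − H(X,Y).
H(X) = 0.7967, H(Y) = 0.6844, H(X,Y) = 1.2628.
I(X;Y) = 0.7967 + 0.6844 − 1.2628 = 0.2183 bits.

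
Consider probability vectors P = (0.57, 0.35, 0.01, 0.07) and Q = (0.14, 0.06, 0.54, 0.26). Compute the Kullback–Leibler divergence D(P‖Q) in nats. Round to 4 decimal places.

1.2858 nats

D(P‖Q) = Σ p·ln(p/q).
  0.57·ln(0.57/0.14) = 0.80028
  0.35·ln(0.35/0.06) = 0.61726
  0.01·ln(0.01/0.54) = -0.03989
  0.07·ln(0.07/0.26) = -0.09185
D(P‖Q) = 1.2858 nats.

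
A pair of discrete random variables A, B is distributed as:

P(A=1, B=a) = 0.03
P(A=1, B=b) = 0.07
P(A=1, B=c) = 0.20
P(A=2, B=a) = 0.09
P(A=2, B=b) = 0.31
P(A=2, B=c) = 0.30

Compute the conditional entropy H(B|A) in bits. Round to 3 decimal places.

Marginals: p(A) = (0.3000, 0.7000), p(B) = (0.1200, 0.3800, 0.5000).
H(B|A) = Σ p(A) · H(B|A=·).
  A=1: p=0.3000, H(B|A=1) = 1.2121
  A=2: p=0.7000, H(B|A=2) = 1.4248
Weighted sum = 1.361 bits.

1.361 bits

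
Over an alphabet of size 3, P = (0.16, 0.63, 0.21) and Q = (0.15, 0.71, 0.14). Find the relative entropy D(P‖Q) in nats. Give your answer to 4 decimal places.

0.0202 nats

D(P‖Q) = Σ p·ln(p/q).
  0.16·ln(0.16/0.15) = 0.01033
  0.63·ln(0.63/0.71) = -0.07531
  0.21·ln(0.21/0.14) = 0.08515
D(P‖Q) = 0.0202 nats.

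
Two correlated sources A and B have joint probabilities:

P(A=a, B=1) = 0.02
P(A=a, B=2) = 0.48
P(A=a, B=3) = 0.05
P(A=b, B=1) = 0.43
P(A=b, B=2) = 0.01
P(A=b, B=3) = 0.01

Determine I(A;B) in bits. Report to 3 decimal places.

0.765 bits

Marginals: p(A) = (0.5500, 0.4500), p(B) = (0.4500, 0.4900, 0.0600).
I(A;B) = H(A) + H(B) − H(A,B).
H(A) = 0.9928, H(B) = 1.2662, H(A,B) = 1.4937.
I(A;B) = 0.9928 + 1.2662 − 1.4937 = 0.765 bits.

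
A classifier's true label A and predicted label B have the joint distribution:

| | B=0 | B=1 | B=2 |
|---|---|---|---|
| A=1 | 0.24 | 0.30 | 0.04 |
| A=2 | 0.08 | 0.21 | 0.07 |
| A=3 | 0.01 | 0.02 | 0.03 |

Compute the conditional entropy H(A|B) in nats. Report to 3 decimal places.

Chain rule: H(A|B) = H(A,B) − H(B).
Marginals: p(A) = (0.5800, 0.3600, 0.0600), p(B) = (0.3300, 0.5300, 0.1400).
H(A,B) = 1.7779 nats; H(B) = 0.9776 nats.
H(A|B) = 1.7779 − 0.9776 = 0.800 nats.

0.800 nats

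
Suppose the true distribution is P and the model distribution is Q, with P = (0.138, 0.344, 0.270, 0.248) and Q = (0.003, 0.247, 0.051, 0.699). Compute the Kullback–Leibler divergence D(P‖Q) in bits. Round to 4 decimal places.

1.2051 bits

D(P‖Q) = Σ p·log₂(p/q).
  0.138·log₂(0.138/0.003) = 0.76225
  0.344·log₂(0.344/0.247) = 0.16440
  0.270·log₂(0.270/0.051) = 0.64919
  0.248·log₂(0.248/0.699) = -0.37075
D(P‖Q) = 1.2051 bits.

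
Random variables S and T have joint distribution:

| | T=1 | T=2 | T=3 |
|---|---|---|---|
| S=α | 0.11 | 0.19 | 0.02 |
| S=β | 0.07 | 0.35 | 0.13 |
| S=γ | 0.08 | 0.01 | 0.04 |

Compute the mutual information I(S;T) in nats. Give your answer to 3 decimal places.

0.121 nats

Marginals: p(S) = (0.3200, 0.5500, 0.1300), p(T) = (0.2600, 0.5500, 0.1900).
I(S;T) = H(S) + H(T) − H(S,T).
H(S) = 0.9587, H(T) = 0.9946, H(S,T) = 1.8323.
I(S;T) = 0.9587 + 0.9946 − 1.8323 = 0.121 nats.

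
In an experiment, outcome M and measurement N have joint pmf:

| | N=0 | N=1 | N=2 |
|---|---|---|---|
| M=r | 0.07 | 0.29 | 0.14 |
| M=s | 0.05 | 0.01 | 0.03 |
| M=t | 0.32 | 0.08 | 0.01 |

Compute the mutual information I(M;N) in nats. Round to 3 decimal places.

0.232 nats

Marginals: p(M) = (0.5000, 0.0900, 0.4100), p(N) = (0.4400, 0.3800, 0.1800).
I(M;N) = Σ p(x,y)·ln[p(x,y)/(p(x)p(y))].
  (r,0): 0.07·ln(0.3182) = -0.0802
  (r,1): 0.29·ln(1.5263) = 0.1226
  (r,2): 0.14·ln(1.5556) = 0.0619
  (s,0): 0.05·ln(1.2626) = 0.0117
  (s,1): 0.01·ln(0.2924) = -0.0123
  (s,2): 0.03·ln(1.8519) = 0.0185
  (t,0): 0.32·ln(1.7738) = 0.1834
  (t,1): 0.08·ln(0.5135) = -0.0533
  (t,2): 0.01·ln(0.1355) = -0.0200
Sum = 0.232 nats.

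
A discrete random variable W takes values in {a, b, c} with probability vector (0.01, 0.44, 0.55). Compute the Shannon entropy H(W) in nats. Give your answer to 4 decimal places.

H(W) = −Σ p·ln p.
  −(0.01)·ln(0.01) = 0.04605
  −(0.44)·ln(0.44) = 0.36123
  −(0.55)·ln(0.55) = 0.32881
Sum: 0.04605 + 0.36123 + 0.32881 = 0.7361 nats.

0.7361 nats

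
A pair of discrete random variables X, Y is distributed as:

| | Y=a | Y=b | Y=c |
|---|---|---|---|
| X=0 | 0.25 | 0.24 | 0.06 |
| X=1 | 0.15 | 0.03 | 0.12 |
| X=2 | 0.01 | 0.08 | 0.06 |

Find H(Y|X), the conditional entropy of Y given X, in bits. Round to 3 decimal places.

1.363 bits

Chain rule: H(Y|X) = H(X,Y) − H(X).
Marginals: p(X) = (0.5500, 0.3000, 0.1500), p(Y) = (0.4100, 0.3500, 0.2400).
H(X,Y) = 2.7685 bits; H(X) = 1.4060 bits.
H(Y|X) = 2.7685 − 1.4060 = 1.363 bits.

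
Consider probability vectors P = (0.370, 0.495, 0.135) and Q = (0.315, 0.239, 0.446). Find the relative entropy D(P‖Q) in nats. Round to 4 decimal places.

D(P‖Q) = Σ p·ln(p/q).
  0.370·ln(0.370/0.315) = 0.05954
  0.495·ln(0.495/0.239) = 0.36041
  0.135·ln(0.135/0.446) = -0.16133
D(P‖Q) = 0.2586 nats.

0.2586 nats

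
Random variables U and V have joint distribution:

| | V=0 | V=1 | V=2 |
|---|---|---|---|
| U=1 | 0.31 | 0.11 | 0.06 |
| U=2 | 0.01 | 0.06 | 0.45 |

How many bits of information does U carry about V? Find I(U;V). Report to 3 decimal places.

0.509 bits

Marginals: p(U) = (0.4800, 0.5200), p(V) = (0.3200, 0.1700, 0.5100).
I(U;V) = Σ p(x,y)·log₂[p(x,y)/(p(x)p(y))].
  (1,0): 0.31·log₂(2.0182) = 0.3141
  (1,1): 0.11·log₂(1.3480) = 0.0474
  (1,2): 0.06·log₂(0.2451) = -0.1217
  (2,0): 0.01·log₂(0.0601) = -0.0406
  (2,1): 0.06·log₂(0.6787) = -0.0335
  (2,2): 0.45·log₂(1.6968) = 0.3433
Sum = 0.509 bits.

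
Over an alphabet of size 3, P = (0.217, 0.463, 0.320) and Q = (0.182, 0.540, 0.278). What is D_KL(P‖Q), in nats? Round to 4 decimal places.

0.0120 nats

D(P‖Q) = Σ p·ln(p/q).
  0.217·ln(0.217/0.182) = 0.03817
  0.463·ln(0.463/0.540) = -0.07123
  0.320·ln(0.320/0.278) = 0.04502
D(P‖Q) = 0.0120 nats.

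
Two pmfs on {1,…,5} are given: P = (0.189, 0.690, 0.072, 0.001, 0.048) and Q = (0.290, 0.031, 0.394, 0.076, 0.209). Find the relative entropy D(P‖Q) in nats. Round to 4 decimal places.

D(P‖Q) = Σ p·ln(p/q).
  0.189·ln(0.189/0.290) = -0.08092
  0.690·ln(0.690/0.031) = 2.14087
  0.072·ln(0.072/0.394) = -0.12238
  0.001·ln(0.001/0.076) = -0.00433
  0.048·ln(0.048/0.209) = -0.07061
D(P‖Q) = 1.8626 nats.

1.8626 nats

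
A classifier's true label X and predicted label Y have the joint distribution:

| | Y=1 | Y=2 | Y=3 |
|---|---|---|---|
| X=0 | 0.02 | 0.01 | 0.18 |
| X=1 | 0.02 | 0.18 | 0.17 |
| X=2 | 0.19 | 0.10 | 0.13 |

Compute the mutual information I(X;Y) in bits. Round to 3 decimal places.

Marginals: p(X) = (0.2100, 0.3700, 0.4200), p(Y) = (0.2300, 0.2900, 0.4800).
I(X;Y) = Σ p(x,y)·log₂[p(x,y)/(p(x)p(y))].
  (0,1): 0.02·log₂(0.4141) = -0.0254
  (0,2): 0.01·log₂(0.1642) = -0.0261
  (0,3): 0.18·log₂(1.7857) = 0.1506
  (1,1): 0.02·log₂(0.2350) = -0.0418
  (1,2): 0.18·log₂(1.6775) = 0.1343
  (1,3): 0.17·log₂(0.9572) = -0.0107
  (2,1): 0.19·log₂(1.9669) = 0.1854
  (2,2): 0.10·log₂(0.8210) = -0.0285
  (2,3): 0.13·log₂(0.6448) = -0.0823
Sum = 0.256 bits.

0.256 bits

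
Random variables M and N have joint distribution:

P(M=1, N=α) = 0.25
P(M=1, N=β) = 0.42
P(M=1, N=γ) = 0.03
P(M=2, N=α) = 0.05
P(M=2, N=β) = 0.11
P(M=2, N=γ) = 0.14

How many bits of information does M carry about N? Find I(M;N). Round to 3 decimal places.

0.182 bits

Marginals: p(M) = (0.7000, 0.3000), p(N) = (0.3000, 0.5300, 0.1700).
I(M;N) = H(M) + H(N) − H(M,N).
H(M) = 0.8813, H(N) = 1.4411, H(M,N) = 2.1409.
I(M;N) = 0.8813 + 1.4411 − 2.1409 = 0.182 bits.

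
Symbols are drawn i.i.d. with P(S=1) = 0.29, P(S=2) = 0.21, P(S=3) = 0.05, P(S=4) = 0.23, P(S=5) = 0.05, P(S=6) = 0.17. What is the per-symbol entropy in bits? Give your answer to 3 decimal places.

2.345 bits

H(S) = −Σ p·log₂ p.
  −(0.29)·log₂(0.29) = 0.5179
  −(0.21)·log₂(0.21) = 0.4728
  −(0.05)·log₂(0.05) = 0.2161
  −(0.23)·log₂(0.23) = 0.4877
  −(0.05)·log₂(0.05) = 0.2161
  −(0.17)·log₂(0.17) = 0.4346
Sum: 0.5179 + 0.4728 + 0.2161 + 0.4877 + 0.2161 + 0.4346 = 2.345 bits.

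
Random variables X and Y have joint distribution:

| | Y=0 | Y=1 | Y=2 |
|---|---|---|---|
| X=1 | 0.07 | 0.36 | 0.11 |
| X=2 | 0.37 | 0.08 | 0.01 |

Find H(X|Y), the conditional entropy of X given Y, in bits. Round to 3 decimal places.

0.629 bits

Chain rule: H(X|Y) = H(X,Y) − H(Y).
Marginals: p(X) = (0.5400, 0.4600), p(Y) = (0.4400, 0.4400, 0.1200).
H(X,Y) = 2.0381 bits; H(Y) = 1.4094 bits.
H(X|Y) = 2.0381 − 1.4094 = 0.629 bits.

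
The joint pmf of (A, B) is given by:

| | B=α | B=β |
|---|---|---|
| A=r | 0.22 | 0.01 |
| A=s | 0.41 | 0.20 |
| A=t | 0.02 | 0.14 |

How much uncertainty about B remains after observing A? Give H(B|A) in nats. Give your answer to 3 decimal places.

0.487 nats

Marginals: p(A) = (0.2300, 0.6100, 0.1600), p(B) = (0.6500, 0.3500).
H(B|A) = Σ p(A) · H(B|A=·).
  A=r: p=0.2300, H(B|A=r) = 0.1788
  A=s: p=0.6100, H(B|A=s) = 0.6327
  A=t: p=0.1600, H(B|A=t) = 0.3768
Weighted sum = 0.487 nats.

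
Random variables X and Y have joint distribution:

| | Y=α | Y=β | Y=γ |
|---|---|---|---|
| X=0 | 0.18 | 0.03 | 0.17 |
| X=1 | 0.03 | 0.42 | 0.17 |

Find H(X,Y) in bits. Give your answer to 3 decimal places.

H(X,Y) = −Σ p(x,y)·log₂ p(x,y) over all 6 cells.
  cell (0,α): −0.18·log₂0.18 = 0.4453
  cell (0,β): −0.03·log₂0.03 = 0.1518
  cell (0,γ): −0.17·log₂0.17 = 0.4346
  cell (1,α): −0.03·log₂0.03 = 0.1518
  cell (1,β): −0.42·log₂0.42 = 0.5256
  cell (1,γ): −0.17·log₂0.17 = 0.4346
Sum = 2.144 bits.

2.144 bits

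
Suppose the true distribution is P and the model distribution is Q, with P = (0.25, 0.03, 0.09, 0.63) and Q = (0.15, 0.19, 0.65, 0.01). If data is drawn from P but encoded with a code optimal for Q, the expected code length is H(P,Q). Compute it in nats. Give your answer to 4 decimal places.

3.4641 nats

H(P,Q) = −Σ p·ln q.
  −0.25·ln(0.15) = 0.47428
  −0.03·ln(0.19) = 0.04982
  −0.09·ln(0.65) = 0.03877
  −0.63·ln(0.01) = 2.90126
H(P,Q) = 3.4641 nats.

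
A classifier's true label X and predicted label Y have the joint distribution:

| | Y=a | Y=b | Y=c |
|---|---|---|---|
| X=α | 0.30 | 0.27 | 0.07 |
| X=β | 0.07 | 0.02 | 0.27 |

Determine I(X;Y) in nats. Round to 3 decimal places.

Marginals: p(X) = (0.6400, 0.3600), p(Y) = (0.3700, 0.2900, 0.3400).
I(X;Y) = Σ p(x,y)·ln[p(x,y)/(p(x)p(y))].
  (α,a): 0.30·ln(1.2669) = 0.0710
  (α,b): 0.27·ln(1.4547) = 0.1012
  (α,c): 0.07·ln(0.3217) = -0.0794
  (β,a): 0.07·ln(0.5255) = -0.0450
  (β,b): 0.02·ln(0.1916) = -0.0330
  (β,c): 0.27·ln(2.2059) = 0.2136
Sum = 0.228 nats.

0.228 nats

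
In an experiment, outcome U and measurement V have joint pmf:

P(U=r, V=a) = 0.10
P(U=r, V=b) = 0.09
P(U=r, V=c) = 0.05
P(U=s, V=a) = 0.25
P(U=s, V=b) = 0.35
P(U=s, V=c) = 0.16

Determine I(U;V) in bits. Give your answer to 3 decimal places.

0.005 bits

Marginals: p(U) = (0.2400, 0.7600), p(V) = (0.3500, 0.4400, 0.2100).
I(U;V) = Σ p(x,y)·log₂[p(x,y)/(p(x)p(y))].
  (r,a): 0.10·log₂(1.1905) = 0.0252
  (r,b): 0.09·log₂(0.8523) = -0.0208
  (r,c): 0.05·log₂(0.9921) = -0.0006
  (s,a): 0.25·log₂(0.9398) = -0.0224
  (s,b): 0.35·log₂(1.0467) = 0.0230
  (s,c): 0.16·log₂(1.0025) = 0.0006
Sum = 0.005 bits.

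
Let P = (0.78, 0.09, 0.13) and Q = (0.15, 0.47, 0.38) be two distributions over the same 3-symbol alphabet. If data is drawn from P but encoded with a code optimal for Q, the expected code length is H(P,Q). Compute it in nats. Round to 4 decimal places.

H(P,Q) = −Σ p·ln q.
  −0.78·ln(0.15) = 1.47975
  −0.09·ln(0.47) = 0.06795
  −0.13·ln(0.38) = 0.12579
H(P,Q) = 1.6735 nats.

1.6735 nats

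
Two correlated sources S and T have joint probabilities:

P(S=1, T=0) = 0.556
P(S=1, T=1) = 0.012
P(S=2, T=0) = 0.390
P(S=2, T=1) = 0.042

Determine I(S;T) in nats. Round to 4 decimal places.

0.0142 nats

Marginals: p(S) = (0.5680, 0.4320), p(T) = (0.9460, 0.0540).
I(S;T) = Σ p(x,y)·ln[p(x,y)/(p(x)p(y))].
  (1,0): 0.556·ln(1.0347) = 0.01899
  (1,1): 0.012·ln(0.3912) = -0.01126
  (2,0): 0.390·ln(0.9543) = -0.01824
  (2,1): 0.042·ln(1.8004) = 0.02470
Sum = 0.0142 nats.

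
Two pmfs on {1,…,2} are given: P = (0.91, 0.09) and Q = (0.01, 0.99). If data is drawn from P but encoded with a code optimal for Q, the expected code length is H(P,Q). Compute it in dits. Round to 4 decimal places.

H(P,Q) = −Σ p·log₁₀ q.
  −0.91·log₁₀(0.01) = 1.82000
  −0.09·log₁₀(0.99) = 0.00039
H(P,Q) = 1.8204 dits.

1.8204 dits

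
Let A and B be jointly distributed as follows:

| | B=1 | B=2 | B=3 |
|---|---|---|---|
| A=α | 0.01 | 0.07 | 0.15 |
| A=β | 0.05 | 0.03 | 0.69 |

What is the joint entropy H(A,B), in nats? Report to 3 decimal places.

H(A,B) = −Σ p(x,y)·ln p(x,y) over all 6 cells.
  cell (α,1): −0.01·ln0.01 = 0.0461
  cell (α,2): −0.07·ln0.07 = 0.1861
  cell (α,3): −0.15·ln0.15 = 0.2846
  cell (β,1): −0.05·ln0.05 = 0.1498
  cell (β,2): −0.03·ln0.03 = 0.1052
  cell (β,3): −0.69·ln0.69 = 0.2560
Sum = 1.028 nats.

1.028 nats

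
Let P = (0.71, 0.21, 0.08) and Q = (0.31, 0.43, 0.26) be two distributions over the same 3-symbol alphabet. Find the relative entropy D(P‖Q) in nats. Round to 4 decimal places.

0.3436 nats

D(P‖Q) = Σ p·ln(p/q).
  0.71·ln(0.71/0.31) = 0.58837
  0.21·ln(0.21/0.43) = -0.15050
  0.08·ln(0.08/0.26) = -0.09429
D(P‖Q) = 0.3436 nats.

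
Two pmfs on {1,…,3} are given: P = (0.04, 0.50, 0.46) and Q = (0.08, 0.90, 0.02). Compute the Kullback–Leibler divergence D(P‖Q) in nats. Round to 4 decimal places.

1.1207 nats

D(P‖Q) = Σ p·ln(p/q).
  0.04·ln(0.04/0.08) = -0.02773
  0.50·ln(0.50/0.90) = -0.29389
  0.46·ln(0.46/0.02) = 1.44233
D(P‖Q) = 1.1207 nats.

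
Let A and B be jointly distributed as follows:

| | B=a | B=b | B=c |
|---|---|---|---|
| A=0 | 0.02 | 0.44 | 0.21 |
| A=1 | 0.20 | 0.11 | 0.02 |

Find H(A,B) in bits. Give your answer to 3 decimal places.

H(A,B) = −Σ p(x,y)·log₂ p(x,y) over all 6 cells.
  cell (0,a): −0.02·log₂0.02 = 0.1129
  cell (0,b): −0.44·log₂0.44 = 0.5211
  cell (0,c): −0.21·log₂0.21 = 0.4728
  cell (1,a): −0.20·log₂0.20 = 0.4644
  cell (1,b): −0.11·log₂0.11 = 0.3503
  cell (1,c): −0.02·log₂0.02 = 0.1129
Sum = 2.034 bits.

2.034 bits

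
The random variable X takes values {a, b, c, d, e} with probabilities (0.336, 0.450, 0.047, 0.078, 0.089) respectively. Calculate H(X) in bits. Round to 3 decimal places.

H(X) = −Σ p·log₂ p.
  −(0.336)·log₂(0.336) = 0.5287
  −(0.450)·log₂(0.450) = 0.5184
  −(0.047)·log₂(0.047) = 0.2073
  −(0.078)·log₂(0.078) = 0.2871
  −(0.089)·log₂(0.089) = 0.3106
Sum: 0.5287 + 0.5184 + 0.2073 + 0.2871 + 0.3106 = 1.852 bits.

1.852 bits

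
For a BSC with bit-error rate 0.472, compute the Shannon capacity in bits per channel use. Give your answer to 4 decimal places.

0.0023 bits

Binary symmetric channel: C = 1 − h₂(ε) where h₂ is the binary entropy function.
h₂(0.472) = −0.472·log₂0.472 − 0.528·log₂0.528 = 0.9977.
C = 1 − 0.9977 = 0.0023 bits per channel use.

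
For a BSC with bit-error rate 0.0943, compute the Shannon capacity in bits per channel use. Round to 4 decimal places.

0.5493 bits

Binary symmetric channel: C = 1 − h₂(ε) where h₂ is the binary entropy function.
h₂(0.0943) = −0.0943·log₂0.0943 − 0.9057·log₂0.9057 = 0.4507.
C = 1 − 0.4507 = 0.5493 bits per channel use.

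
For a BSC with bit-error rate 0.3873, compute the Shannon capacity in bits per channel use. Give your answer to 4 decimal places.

0.0370 bits

Binary symmetric channel: C = 1 − h₂(ε) where h₂ is the binary entropy function.
h₂(0.3873) = −0.3873·log₂0.3873 − 0.6127·log₂0.6127 = 0.9630.
C = 1 − 0.9630 = 0.0370 bits per channel use.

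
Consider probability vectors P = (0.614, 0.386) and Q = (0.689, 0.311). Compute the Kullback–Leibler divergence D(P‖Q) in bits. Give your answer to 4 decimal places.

D(P‖Q) = Σ p·log₂(p/q).
  0.614·log₂(0.614/0.689) = -0.10209
  0.386·log₂(0.386/0.311) = 0.12031
D(P‖Q) = 0.0182 bits.

0.0182 bits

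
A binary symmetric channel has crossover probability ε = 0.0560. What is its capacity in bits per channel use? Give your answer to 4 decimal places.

Binary symmetric channel: C = 1 − h₂(ε) where h₂ is the binary entropy function.
h₂(0.0560) = −0.0560·log₂0.0560 − 0.9440·log₂0.9440 = 0.3114.
C = 1 − 0.3114 = 0.6886 bits per channel use.

0.6886 bits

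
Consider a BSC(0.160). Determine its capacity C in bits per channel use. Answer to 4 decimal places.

Binary symmetric channel: C = 1 − h₂(ε) where h₂ is the binary entropy function.
h₂(0.160) = −0.160·log₂0.160 − 0.840·log₂0.840 = 0.6343.
C = 1 − 0.6343 = 0.3657 bits per channel use.

0.3657 bits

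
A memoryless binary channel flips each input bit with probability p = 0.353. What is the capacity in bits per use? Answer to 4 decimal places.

0.0633 bits

Binary symmetric channel: C = 1 − h₂(ε) where h₂ is the binary entropy function.
h₂(0.353) = −0.353·log₂0.353 − 0.647·log₂0.647 = 0.9367.
C = 1 − 0.9367 = 0.0633 bits per channel use.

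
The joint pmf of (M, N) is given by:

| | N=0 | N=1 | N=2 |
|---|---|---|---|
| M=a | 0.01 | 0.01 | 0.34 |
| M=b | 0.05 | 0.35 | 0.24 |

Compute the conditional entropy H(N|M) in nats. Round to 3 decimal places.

Marginals: p(M) = (0.3600, 0.6400), p(N) = (0.0600, 0.3600, 0.5800).
H(N|M) = Σ p(M) · H(N|M=·).
  M=a: p=0.3600, H(N|M=a) = 0.2531
  M=b: p=0.6400, H(N|M=b) = 0.8970
Weighted sum = 0.665 nats.

0.665 nats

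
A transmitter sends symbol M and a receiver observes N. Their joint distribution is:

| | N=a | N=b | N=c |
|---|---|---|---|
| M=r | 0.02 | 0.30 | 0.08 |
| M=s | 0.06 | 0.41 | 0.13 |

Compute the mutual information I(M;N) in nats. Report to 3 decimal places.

0.005 nats

Marginals: p(M) = (0.4000, 0.6000), p(N) = (0.0800, 0.7100, 0.2100).
I(M;N) = Σ p(x,y)·ln[p(x,y)/(p(x)p(y))].
  (r,a): 0.02·ln(0.6250) = -0.0094
  (r,b): 0.30·ln(1.0563) = 0.0164
  (r,c): 0.08·ln(0.9524) = -0.0039
  (s,a): 0.06·ln(1.2500) = 0.0134
  (s,b): 0.41·ln(0.9624) = -0.0157
  (s,c): 0.13·ln(1.0317) = 0.0041
Sum = 0.005 nats.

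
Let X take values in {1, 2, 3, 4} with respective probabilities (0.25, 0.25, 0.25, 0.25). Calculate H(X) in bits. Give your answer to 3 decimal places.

2.000 bits

H(X) = −Σ p·log₂ p.
  −(0.25)·log₂(0.25) = 0.5000
  −(0.25)·log₂(0.25) = 0.5000
  −(0.25)·log₂(0.25) = 0.5000
  −(0.25)·log₂(0.25) = 0.5000
Sum: 0.5000 + 0.5000 + 0.5000 + 0.5000 = 2.000 bits.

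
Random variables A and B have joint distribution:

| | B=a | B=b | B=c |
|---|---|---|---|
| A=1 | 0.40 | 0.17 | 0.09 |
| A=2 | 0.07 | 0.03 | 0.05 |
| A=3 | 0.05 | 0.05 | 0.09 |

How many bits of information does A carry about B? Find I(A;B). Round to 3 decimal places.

Marginals: p(A) = (0.6600, 0.1500, 0.1900), p(B) = (0.5200, 0.2500, 0.2300).
I(A;B) = Σ p(x,y)·log₂[p(x,y)/(p(x)p(y))].
  (1,a): 0.40·log₂(1.1655) = 0.0884
  (1,b): 0.17·log₂(1.0303) = 0.0073
  (1,c): 0.09·log₂(0.5929) = -0.0679
  (2,a): 0.07·log₂(0.8974) = -0.0109
  (2,b): 0.03·log₂(0.8000) = -0.0097
  (2,c): 0.05·log₂(1.4493) = 0.0268
  (3,a): 0.05·log₂(0.5061) = -0.0491
  (3,b): 0.05·log₂(1.0526) = 0.0037
  (3,c): 0.09·log₂(2.0595) = 0.0938
Sum = 0.082 bits.

0.082 bits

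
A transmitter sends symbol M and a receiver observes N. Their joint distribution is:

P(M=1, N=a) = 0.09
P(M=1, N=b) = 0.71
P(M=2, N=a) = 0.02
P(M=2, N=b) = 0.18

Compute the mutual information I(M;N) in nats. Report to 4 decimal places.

Marginals: p(M) = (0.8000, 0.2000), p(N) = (0.1100, 0.8900).
I(M;N) = H(M) + H(N) − H(M,N).
H(M) = 0.5004, H(N) = 0.3465, H(M,N) = 0.8468.
I(M;N) = 0.5004 + 0.3465 − 0.8468 = 0.0001 nats.

0.0001 nats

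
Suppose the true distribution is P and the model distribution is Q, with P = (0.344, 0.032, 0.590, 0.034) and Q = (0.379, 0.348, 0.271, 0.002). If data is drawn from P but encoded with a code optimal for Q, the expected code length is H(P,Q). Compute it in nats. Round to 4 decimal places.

1.3492 nats

H(P,Q) = −Σ p·ln q.
  −0.344·ln(0.379) = 0.33376
  −0.032·ln(0.348) = 0.03378
  −0.590·ln(0.271) = 0.77033
  −0.034·ln(0.002) = 0.21130
H(P,Q) = 1.3492 nats.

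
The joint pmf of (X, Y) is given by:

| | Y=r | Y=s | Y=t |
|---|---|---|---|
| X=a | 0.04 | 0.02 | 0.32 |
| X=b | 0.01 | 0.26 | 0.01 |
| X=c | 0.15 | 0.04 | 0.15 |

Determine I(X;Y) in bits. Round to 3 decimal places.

0.603 bits

Marginals: p(X) = (0.3800, 0.2800, 0.3400), p(Y) = (0.2000, 0.3200, 0.4800).
I(X;Y) = Σ p(x,y)·log₂[p(x,y)/(p(x)p(y))].
  (a,r): 0.04·log₂(0.5263) = -0.0370
  (a,s): 0.02·log₂(0.1645) = -0.0521
  (a,t): 0.32·log₂(1.7544) = 0.2595
  (b,r): 0.01·log₂(0.1786) = -0.0249
  (b,s): 0.26·log₂(2.9018) = 0.3996
  (b,t): 0.01·log₂(0.0744) = -0.0375
  (c,r): 0.15·log₂(2.2059) = 0.1712
  (c,s): 0.04·log₂(0.3676) = -0.0577
  (c,t): 0.15·log₂(0.9191) = -0.0183
Sum = 0.603 bits.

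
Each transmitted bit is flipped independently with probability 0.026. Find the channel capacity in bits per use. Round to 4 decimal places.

Binary symmetric channel: C = 1 − h₂(ε) where h₂ is the binary entropy function.
h₂(0.026) = −0.026·log₂0.026 − 0.974·log₂0.974 = 0.1739.
C = 1 − 0.1739 = 0.8261 bits per channel use.

0.8261 bits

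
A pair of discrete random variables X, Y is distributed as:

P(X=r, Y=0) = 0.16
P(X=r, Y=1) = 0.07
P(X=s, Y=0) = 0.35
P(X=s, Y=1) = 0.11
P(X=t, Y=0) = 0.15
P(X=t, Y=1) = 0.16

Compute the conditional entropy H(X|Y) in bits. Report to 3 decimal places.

Marginals: p(X) = (0.2300, 0.4600, 0.3100), p(Y) = (0.6600, 0.3400).
H(X|Y) = Σ p(Y) · H(X|Y=·).
  Y=0: p=0.6600, H(X|Y=0) = 1.4667
  Y=1: p=0.3400, H(X|Y=1) = 1.5079
Weighted sum = 1.481 bits.

1.481 bits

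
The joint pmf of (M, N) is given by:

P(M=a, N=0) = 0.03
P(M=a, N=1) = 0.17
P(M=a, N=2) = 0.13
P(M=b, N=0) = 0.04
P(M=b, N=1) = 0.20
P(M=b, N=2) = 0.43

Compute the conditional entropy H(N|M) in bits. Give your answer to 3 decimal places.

1.228 bits

Chain rule: H(N|M) = H(M,N) − H(M).
Marginals: p(M) = (0.3300, 0.6700), p(N) = (0.0700, 0.3700, 0.5600).
H(M,N) = 2.1427 bits; H(M) = 0.9149 bits.
H(N|M) = 2.1427 − 0.9149 = 1.228 bits.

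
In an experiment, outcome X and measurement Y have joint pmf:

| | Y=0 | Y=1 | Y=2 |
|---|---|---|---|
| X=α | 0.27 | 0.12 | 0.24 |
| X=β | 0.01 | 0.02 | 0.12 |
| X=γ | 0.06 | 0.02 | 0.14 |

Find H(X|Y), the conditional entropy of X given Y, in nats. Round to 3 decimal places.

0.845 nats

Marginals: p(X) = (0.6300, 0.1500, 0.2200), p(Y) = (0.3400, 0.1600, 0.5000).
H(X|Y) = Σ p(Y) · H(X|Y=·).
  Y=0: p=0.3400, H(X|Y=0) = 0.5929
  Y=1: p=0.1600, H(X|Y=1) = 0.7356
  Y=2: p=0.5000, H(X|Y=2) = 1.0512
Weighted sum = 0.845 nats.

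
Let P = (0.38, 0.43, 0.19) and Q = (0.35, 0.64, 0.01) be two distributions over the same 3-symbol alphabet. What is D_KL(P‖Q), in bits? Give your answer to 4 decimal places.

0.6055 bits

D(P‖Q) = Σ p·log₂(p/q).
  0.38·log₂(0.38/0.35) = 0.04508
  0.43·log₂(0.43/0.64) = -0.24671
  0.19·log₂(0.19/0.01) = 0.80711
D(P‖Q) = 0.6055 bits.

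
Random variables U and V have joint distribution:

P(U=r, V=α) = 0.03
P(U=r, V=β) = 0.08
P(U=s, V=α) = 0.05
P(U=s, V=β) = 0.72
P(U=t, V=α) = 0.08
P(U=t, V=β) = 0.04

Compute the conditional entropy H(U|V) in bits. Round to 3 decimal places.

Marginals: p(U) = (0.1100, 0.7700, 0.1200), p(V) = (0.1600, 0.8400).
H(U|V) = Σ p(V) · H(U|V=·).
  V=α: p=0.1600, H(U|V=α) = 1.4772
  V=β: p=0.8400, H(U|V=β) = 0.7229
Weighted sum = 0.844 bits.

0.844 bits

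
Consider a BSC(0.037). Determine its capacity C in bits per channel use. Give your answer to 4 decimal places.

Binary symmetric channel: C = 1 − h₂(ε) where h₂ is the binary entropy function.
h₂(0.037) = −0.037·log₂0.037 − 0.963·log₂0.963 = 0.2284.
C = 1 − 0.2284 = 0.7716 bits per channel use.

0.7716 bits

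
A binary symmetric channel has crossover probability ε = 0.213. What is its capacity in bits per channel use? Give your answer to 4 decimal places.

0.2528 bits

Binary symmetric channel: C = 1 − h₂(ε) where h₂ is the binary entropy function.
h₂(0.213) = −0.213·log₂0.213 − 0.787·log₂0.787 = 0.7472.
C = 1 − 0.7472 = 0.2528 bits per channel use.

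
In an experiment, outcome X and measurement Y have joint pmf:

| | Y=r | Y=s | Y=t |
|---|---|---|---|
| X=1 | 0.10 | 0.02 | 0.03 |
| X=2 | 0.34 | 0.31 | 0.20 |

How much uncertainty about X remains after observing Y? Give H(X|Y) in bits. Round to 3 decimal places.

Marginals: p(X) = (0.1500, 0.8500), p(Y) = (0.4400, 0.3300, 0.2300).
H(X|Y) = Σ p(Y) · H(X|Y=·).
  Y=r: p=0.4400, H(X|Y=r) = 0.7732
  Y=s: p=0.3300, H(X|Y=s) = 0.3298
  Y=t: p=0.2300, H(X|Y=t) = 0.5586
Weighted sum = 0.578 bits.

0.578 bits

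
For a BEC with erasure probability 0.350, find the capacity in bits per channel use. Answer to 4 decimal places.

Binary erasure channel: capacity C = 1 − ε.
C = 1 − 0.350 = 0.6500 bits per channel use.

0.6500 bits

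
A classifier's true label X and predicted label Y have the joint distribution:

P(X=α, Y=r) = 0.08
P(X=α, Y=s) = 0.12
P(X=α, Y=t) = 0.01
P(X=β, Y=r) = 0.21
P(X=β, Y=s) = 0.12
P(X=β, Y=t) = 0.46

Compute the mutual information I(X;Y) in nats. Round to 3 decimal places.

0.128 nats

Marginals: p(X) = (0.2100, 0.7900), p(Y) = (0.2900, 0.2400, 0.4700).
I(X;Y) = Σ p(x,y)·ln[p(x,y)/(p(x)p(y))].
  (α,r): 0.08·ln(1.3136) = 0.0218
  (α,s): 0.12·ln(2.3810) = 0.1041
  (α,t): 0.01·ln(0.1013) = -0.0229
  (β,r): 0.21·ln(0.9166) = -0.0183
  (β,s): 0.12·ln(0.6329) = -0.0549
  (β,t): 0.46·ln(1.2389) = 0.0985
Sum = 0.128 nats.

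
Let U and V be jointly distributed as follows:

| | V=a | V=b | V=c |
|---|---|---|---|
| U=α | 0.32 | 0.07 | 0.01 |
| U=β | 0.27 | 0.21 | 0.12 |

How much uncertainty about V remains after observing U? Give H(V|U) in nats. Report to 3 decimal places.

Chain rule: H(V|U) = H(U,V) − H(U).
Marginals: p(U) = (0.4000, 0.6000), p(V) = (0.5900, 0.2800, 0.1300).
H(U,V) = 1.5325 nats; H(U) = 0.6730 nats.
H(V|U) = 1.5325 − 0.6730 = 0.859 nats.

0.859 nats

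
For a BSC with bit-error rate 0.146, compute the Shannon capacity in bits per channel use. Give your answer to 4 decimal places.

Binary symmetric channel: C = 1 − h₂(ε) where h₂ is the binary entropy function.
h₂(0.146) = −0.146·log₂0.146 − 0.854·log₂0.854 = 0.5997.
C = 1 − 0.5997 = 0.4003 bits per channel use.

0.4003 bits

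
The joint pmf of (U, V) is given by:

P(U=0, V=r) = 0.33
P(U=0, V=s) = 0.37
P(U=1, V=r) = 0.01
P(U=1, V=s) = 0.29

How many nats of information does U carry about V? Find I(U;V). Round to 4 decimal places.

Marginals: p(U) = (0.7000, 0.3000), p(V) = (0.3400, 0.6600).
I(U;V) = H(U) + H(V) − H(U,V).
H(U) = 0.6109, H(V) = 0.6410, H(U,V) = 1.1388.
I(U;V) = 0.6109 + 0.6410 − 1.1388 = 0.1131 nats.

0.1131 nats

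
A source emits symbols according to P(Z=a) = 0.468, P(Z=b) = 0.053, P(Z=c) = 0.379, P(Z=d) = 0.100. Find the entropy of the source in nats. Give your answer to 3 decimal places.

1.109 nats

H(Z) = −Σ p·ln p.
  −(0.468)·ln(0.468) = 0.3553
  −(0.053)·ln(0.053) = 0.1557
  −(0.379)·ln(0.379) = 0.3677
  −(0.100)·ln(0.100) = 0.2303
Sum: 0.3553 + 0.1557 + 0.3677 + 0.2303 = 1.109 nats.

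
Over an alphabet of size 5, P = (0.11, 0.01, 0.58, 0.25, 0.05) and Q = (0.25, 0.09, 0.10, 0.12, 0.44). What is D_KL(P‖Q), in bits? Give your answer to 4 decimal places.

D(P‖Q) = Σ p·log₂(p/q).
  0.11·log₂(0.11/0.25) = -0.13029
  0.01·log₂(0.01/0.09) = -0.03170
  0.58·log₂(0.58/0.10) = 1.47091
  0.25·log₂(0.25/0.12) = 0.26472
  0.05·log₂(0.05/0.44) = -0.15688
D(P‖Q) = 1.4168 bits.

1.4168 bits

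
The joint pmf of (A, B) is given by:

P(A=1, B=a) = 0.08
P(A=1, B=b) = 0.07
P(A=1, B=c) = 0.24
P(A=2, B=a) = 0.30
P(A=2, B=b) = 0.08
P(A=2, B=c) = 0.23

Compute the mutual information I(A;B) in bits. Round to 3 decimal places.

0.063 bits

Marginals: p(A) = (0.3900, 0.6100), p(B) = (0.3800, 0.1500, 0.4700).
I(A;B) = H(A) + H(B) − H(A,B).
H(A) = 0.9648, H(B) = 1.4530, H(A,B) = 2.3545.
I(A;B) = 0.9648 + 1.4530 − 2.3545 = 0.063 bits.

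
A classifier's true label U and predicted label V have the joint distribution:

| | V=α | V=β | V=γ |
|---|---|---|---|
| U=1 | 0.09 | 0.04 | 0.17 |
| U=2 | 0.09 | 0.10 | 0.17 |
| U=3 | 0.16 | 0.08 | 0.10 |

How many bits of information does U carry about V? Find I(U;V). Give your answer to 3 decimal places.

0.053 bits

Marginals: p(U) = (0.3000, 0.3600, 0.3400), p(V) = (0.3400, 0.2200, 0.4400).
I(U;V) = H(U) + H(V) − H(U,V).
H(U) = 1.5809, H(V) = 1.5309, H(U,V) = 3.0591.
I(U;V) = 1.5809 + 1.5309 − 3.0591 = 0.053 bits.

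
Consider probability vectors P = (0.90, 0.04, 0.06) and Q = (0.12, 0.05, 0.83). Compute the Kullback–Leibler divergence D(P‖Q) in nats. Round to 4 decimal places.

D(P‖Q) = Σ p·ln(p/q).
  0.90·ln(0.90/0.12) = 1.81341
  0.04·ln(0.04/0.05) = -0.00893
  0.06·ln(0.06/0.83) = -0.15762
D(P‖Q) = 1.6469 nats.

1.6469 nats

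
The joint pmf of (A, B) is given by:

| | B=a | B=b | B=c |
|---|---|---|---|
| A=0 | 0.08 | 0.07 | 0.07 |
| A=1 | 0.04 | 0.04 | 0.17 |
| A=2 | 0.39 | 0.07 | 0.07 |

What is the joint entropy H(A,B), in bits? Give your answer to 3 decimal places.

2.702 bits

H(A,B) = −Σ p(x,y)·log₂ p(x,y) over all 9 cells.
  cell (0,a): −0.08·log₂0.08 = 0.2915
  cell (0,b): −0.07·log₂0.07 = 0.2686
  cell (0,c): −0.07·log₂0.07 = 0.2686
  cell (1,a): −0.04·log₂0.04 = 0.1858
  cell (1,b): −0.04·log₂0.04 = 0.1858
  cell (1,c): −0.17·log₂0.17 = 0.4346
  cell (2,a): −0.39·log₂0.39 = 0.5298
  cell (2,b): −0.07·log₂0.07 = 0.2686
  cell (2,c): −0.07·log₂0.07 = 0.2686
Sum = 2.702 bits.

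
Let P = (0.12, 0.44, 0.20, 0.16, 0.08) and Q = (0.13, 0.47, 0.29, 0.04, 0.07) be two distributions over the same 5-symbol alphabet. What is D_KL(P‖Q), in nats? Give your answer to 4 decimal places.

0.1196 nats

D(P‖Q) = Σ p·ln(p/q).
  0.12·ln(0.12/0.13) = -0.00961
  0.44·ln(0.44/0.47) = -0.02902
  0.20·ln(0.20/0.29) = -0.07431
  0.16·ln(0.16/0.04) = 0.22181
  0.08·ln(0.08/0.07) = 0.01068
D(P‖Q) = 0.1196 nats.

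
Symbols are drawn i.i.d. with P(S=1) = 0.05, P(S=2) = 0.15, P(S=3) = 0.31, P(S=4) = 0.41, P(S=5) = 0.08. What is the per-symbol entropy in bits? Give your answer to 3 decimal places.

H(S) = −Σ p·log₂ p.
  −(0.05)·log₂(0.05) = 0.2161
  −(0.15)·log₂(0.15) = 0.4105
  −(0.31)·log₂(0.31) = 0.5238
  −(0.41)·log₂(0.41) = 0.5274
  −(0.08)·log₂(0.08) = 0.2915
Sum: 0.2161 + 0.4105 + 0.5238 + 0.5274 + 0.2915 = 1.969 bits.

1.969 bits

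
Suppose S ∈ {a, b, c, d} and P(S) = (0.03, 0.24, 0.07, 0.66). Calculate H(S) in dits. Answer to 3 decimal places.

H(S) = −Σ p·log₁₀ p.
  −(0.03)·log₁₀(0.03) = 0.0457
  −(0.24)·log₁₀(0.24) = 0.1487
  −(0.07)·log₁₀(0.07) = 0.0808
  −(0.66)·log₁₀(0.66) = 0.1191
Sum: 0.0457 + 0.1487 + 0.0808 + 0.1191 = 0.394 dits.

0.394 dits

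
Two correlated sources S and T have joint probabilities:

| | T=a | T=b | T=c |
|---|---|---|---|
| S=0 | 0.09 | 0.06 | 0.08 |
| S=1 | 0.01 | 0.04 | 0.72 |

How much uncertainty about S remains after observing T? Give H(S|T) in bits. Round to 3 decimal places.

0.519 bits

Marginals: p(S) = (0.2300, 0.7700), p(T) = (0.1000, 0.1000, 0.8000).
H(S|T) = Σ p(T) · H(S|T=·).
  T=a: p=0.1000, H(S|T=a) = 0.4690
  T=b: p=0.1000, H(S|T=b) = 0.9710
  T=c: p=0.8000, H(S|T=c) = 0.4690
Weighted sum = 0.519 bits.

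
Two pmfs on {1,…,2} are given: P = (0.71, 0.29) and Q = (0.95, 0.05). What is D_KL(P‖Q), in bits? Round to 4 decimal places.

0.4372 bits

D(P‖Q) = Σ p·log₂(p/q).
  0.71·log₂(0.71/0.95) = -0.29828
  0.29·log₂(0.29/0.05) = 0.73546
D(P‖Q) = 0.4372 bits.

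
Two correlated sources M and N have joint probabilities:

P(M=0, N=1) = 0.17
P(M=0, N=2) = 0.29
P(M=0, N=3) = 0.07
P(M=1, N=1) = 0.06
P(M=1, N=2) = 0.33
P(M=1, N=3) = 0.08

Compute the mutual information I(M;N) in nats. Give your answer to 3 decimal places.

Marginals: p(M) = (0.5300, 0.4700), p(N) = (0.2300, 0.6200, 0.1500).
I(M;N) = H(M) + H(N) − H(M,N).
H(M) = 0.6913, H(N) = 0.9190, H(M,N) = 1.5831.
I(M;N) = 0.6913 + 0.9190 − 1.5831 = 0.027 nats.

0.027 nats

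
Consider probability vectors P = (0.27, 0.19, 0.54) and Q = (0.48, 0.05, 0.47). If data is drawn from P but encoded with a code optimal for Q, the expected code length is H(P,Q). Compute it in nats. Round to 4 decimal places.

H(P,Q) = −Σ p·ln q.
  −0.27·ln(0.48) = 0.19817
  −0.19·ln(0.05) = 0.56919
  −0.54·ln(0.47) = 0.40771
H(P,Q) = 1.1751 nats.

1.1751 nats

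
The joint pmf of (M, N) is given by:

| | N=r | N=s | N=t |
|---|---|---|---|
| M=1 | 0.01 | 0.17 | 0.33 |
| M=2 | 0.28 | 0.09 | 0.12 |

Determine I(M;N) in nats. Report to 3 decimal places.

Marginals: p(M) = (0.5100, 0.4900), p(N) = (0.2900, 0.2600, 0.4500).
I(M;N) = H(M) + H(N) − H(M,N).
H(M) = 0.6929, H(N) = 1.0686, H(M,N) = 1.5407.
I(M;N) = 0.6929 + 1.0686 − 1.5407 = 0.221 nats.

0.221 nats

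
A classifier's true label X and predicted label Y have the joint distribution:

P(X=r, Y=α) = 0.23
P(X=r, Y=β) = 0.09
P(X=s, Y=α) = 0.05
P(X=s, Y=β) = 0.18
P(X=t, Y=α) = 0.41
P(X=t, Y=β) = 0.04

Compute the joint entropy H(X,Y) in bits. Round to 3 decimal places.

2.175 bits

H(X,Y) = −Σ p(x,y)·log₂ p(x,y) over all 6 cells.
  cell (r,α): −0.23·log₂0.23 = 0.4877
  cell (r,β): −0.09·log₂0.09 = 0.3127
  cell (s,α): −0.05·log₂0.05 = 0.2161
  cell (s,β): −0.18·log₂0.18 = 0.4453
  cell (t,α): −0.41·log₂0.41 = 0.5274
  cell (t,β): −0.04·log₂0.04 = 0.1858
Sum = 2.175 bits.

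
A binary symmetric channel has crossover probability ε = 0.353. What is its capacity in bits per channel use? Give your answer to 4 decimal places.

Binary symmetric channel: C = 1 − h₂(ε) where h₂ is the binary entropy function.
h₂(0.353) = −0.353·log₂0.353 − 0.647·log₂0.647 = 0.9367.
C = 1 − 0.9367 = 0.0633 bits per channel use.

0.0633 bits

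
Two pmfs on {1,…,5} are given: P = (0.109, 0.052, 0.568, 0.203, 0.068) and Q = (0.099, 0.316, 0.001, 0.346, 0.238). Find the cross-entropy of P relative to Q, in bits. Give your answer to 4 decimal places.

H(P,Q) = −Σ p·log₂ q.
  −0.109·log₂(0.099) = 0.36367
  −0.052·log₂(0.316) = 0.08642
  −0.568·log₂(0.001) = 5.66057
  −0.203·log₂(0.346) = 0.31082
  −0.068·log₂(0.238) = 0.14083
H(P,Q) = 6.5623 bits.

6.5623 bits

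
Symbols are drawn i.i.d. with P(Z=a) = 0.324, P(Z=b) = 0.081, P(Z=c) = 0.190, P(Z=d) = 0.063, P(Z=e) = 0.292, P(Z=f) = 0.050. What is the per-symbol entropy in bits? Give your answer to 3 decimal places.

H(Z) = −Σ p·log₂ p.
  −(0.324)·log₂(0.324) = 0.5268
  −(0.081)·log₂(0.081) = 0.2937
  −(0.190)·log₂(0.190) = 0.4552
  −(0.063)·log₂(0.063) = 0.2513
  −(0.292)·log₂(0.292) = 0.5186
  −(0.050)·log₂(0.050) = 0.2161
Sum: 0.5268 + 0.2937 + 0.4552 + 0.2513 + 0.5186 + 0.2161 = 2.262 bits.

2.262 bits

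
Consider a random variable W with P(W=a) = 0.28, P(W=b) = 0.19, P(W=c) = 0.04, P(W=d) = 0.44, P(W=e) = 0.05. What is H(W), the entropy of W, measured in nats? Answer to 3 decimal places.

H(W) = −Σ p·ln p.
  −(0.28)·ln(0.28) = 0.3564
  −(0.19)·ln(0.19) = 0.3155
  −(0.04)·ln(0.04) = 0.1288
  −(0.44)·ln(0.44) = 0.3612
  −(0.05)·ln(0.05) = 0.1498
Sum: 0.3564 + 0.3155 + 0.1288 + 0.3612 + 0.1498 = 1.312 nats.

1.312 nats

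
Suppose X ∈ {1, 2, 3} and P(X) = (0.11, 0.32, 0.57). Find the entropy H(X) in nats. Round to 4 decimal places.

0.9278 nats

H(X) = −Σ p·ln p.
  −(0.11)·ln(0.11) = 0.24280
  −(0.32)·ln(0.32) = 0.36462
  −(0.57)·ln(0.57) = 0.32041
Sum: 0.24280 + 0.36462 + 0.32041 = 0.9278 nats.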